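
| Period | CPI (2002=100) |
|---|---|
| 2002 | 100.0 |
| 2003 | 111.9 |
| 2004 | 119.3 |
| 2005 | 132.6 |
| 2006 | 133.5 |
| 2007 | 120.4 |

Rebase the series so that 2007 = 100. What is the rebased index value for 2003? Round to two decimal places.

Rebased(2003) = 111.9 / 120.4 × 100 = 92.9402

92.94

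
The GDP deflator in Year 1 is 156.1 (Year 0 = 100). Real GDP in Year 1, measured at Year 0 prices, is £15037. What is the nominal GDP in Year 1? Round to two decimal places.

23472.76

Nominal = Real × (Index/100) = 15037 × (156.1/100)
        = 15037 × 1.561 = 23472.7570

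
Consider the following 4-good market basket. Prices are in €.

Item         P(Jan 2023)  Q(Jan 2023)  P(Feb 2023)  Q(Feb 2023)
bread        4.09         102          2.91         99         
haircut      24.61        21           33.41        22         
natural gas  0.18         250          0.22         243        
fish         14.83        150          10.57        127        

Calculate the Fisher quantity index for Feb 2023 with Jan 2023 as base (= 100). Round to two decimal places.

Laspeyres component (base-period weights):
ΣP(Jan 2023)Q(Feb 2023) = 4.09×99 + 24.61×22 + 0.18×243 + 14.83×127 = 404.91 + 541.42 + 43.74 + 1883.41 = 2873.48
ΣP(Jan 2023)Q(Jan 2023) = 4.09×102 + 24.61×21 + 0.18×250 + 14.83×150 = 417.18 + 516.81 + 45 + 2224.5 = 3203.49
L = 2873.48 / 3203.49 × 100 = 89.6984
Paasche component (current-period weights):
ΣP(Feb 2023)Q(Feb 2023) = 2.91×99 + 33.41×22 + 0.22×243 + 10.57×127 = 288.09 + 735.02 + 53.46 + 1342.39 = 2418.96
ΣP(Feb 2023)Q(Jan 2023) = 2.91×102 + 33.41×21 + 0.22×250 + 10.57×150 = 296.82 + 701.61 + 55 + 1585.5 = 2638.93
P = 2418.96 / 2638.93 × 100 = 91.6644
Fisher = √(L × P) = √(89.6984 × 91.6644) = 90.6761

90.68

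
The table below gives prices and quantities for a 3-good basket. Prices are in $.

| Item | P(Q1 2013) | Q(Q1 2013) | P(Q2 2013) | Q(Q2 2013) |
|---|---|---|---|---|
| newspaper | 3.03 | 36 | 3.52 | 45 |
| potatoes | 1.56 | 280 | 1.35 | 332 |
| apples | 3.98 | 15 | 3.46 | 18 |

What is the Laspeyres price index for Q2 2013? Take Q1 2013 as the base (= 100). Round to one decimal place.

Laspeyres price index uses base-period quantities as weights.
ΣP(Q2 2013)·Q(Q1 2013) = 3.52×36 + 1.35×280 + 3.46×15 = 126.72 + 378 + 51.9 = 556.62
ΣP(Q1 2013)·Q(Q1 2013) = 3.03×36 + 1.56×280 + 3.98×15 = 109.08 + 436.8 + 59.7 = 605.58
Index = 556.62 / 605.58 × 100 = 91.9152

91.9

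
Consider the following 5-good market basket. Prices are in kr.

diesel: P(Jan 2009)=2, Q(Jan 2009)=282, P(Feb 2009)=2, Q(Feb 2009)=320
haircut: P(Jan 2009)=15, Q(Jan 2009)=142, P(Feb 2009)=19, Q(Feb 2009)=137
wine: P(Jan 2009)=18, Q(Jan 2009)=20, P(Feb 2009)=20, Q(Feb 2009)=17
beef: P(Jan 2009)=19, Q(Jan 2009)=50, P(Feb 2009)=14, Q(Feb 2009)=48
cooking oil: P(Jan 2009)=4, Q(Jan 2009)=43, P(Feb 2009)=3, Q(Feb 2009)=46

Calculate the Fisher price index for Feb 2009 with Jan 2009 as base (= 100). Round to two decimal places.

107.38

Laspeyres component (base-period weights):
ΣP(Feb 2009)Q(Jan 2009) = 2×282 + 19×142 + 20×20 + 14×50 + 3×43 = 564 + 2698 + 400 + 700 + 129 = 4491
ΣP(Jan 2009)Q(Jan 2009) = 2×282 + 15×142 + 18×20 + 19×50 + 4×43 = 564 + 2130 + 360 + 950 + 172 = 4176
L = 4491 / 4176 × 100 = 107.5431
Paasche component (current-period weights):
ΣP(Feb 2009)Q(Feb 2009) = 2×320 + 19×137 + 20×17 + 14×48 + 3×46 = 640 + 2603 + 340 + 672 + 138 = 4393
ΣP(Jan 2009)Q(Feb 2009) = 2×320 + 15×137 + 18×17 + 19×48 + 4×46 = 640 + 2055 + 306 + 912 + 184 = 4097
P = 4393 / 4097 × 100 = 107.2248
Fisher = √(L × P) = √(107.5431 × 107.2248) = 107.3838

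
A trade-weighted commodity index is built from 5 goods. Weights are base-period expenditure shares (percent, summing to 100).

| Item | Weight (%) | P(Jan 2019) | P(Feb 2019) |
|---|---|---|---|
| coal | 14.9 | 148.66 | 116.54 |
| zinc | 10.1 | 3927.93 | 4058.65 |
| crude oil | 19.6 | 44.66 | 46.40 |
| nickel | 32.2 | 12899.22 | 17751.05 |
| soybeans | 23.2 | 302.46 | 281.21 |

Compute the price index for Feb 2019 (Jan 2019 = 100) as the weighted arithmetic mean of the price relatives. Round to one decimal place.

coal: 14.9 × (116.54/148.66) = 14.9 × 0.783936 = 11.6807
zinc: 10.1 × (4058.65/3927.93) = 10.1 × 1.033280 = 10.4361
crude oil: 19.6 × (46.40/44.66) = 19.6 × 1.038961 = 20.3636
nickel: 32.2 × (17751.05/12899.22) = 32.2 × 1.376134 = 44.3115
soybeans: 23.2 × (281.21/302.46) = 23.2 × 0.929743 = 21.5700
Index = Σ wᵢ·(p₁ᵢ/p₀ᵢ) = 11.6807 + 10.4361 + 20.3636 + 44.3115 + 21.5700 = 108.3619

108.4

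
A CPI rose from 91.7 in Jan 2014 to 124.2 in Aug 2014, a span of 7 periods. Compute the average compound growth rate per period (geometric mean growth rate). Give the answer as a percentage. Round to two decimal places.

Growth factor = (124.2/91.7)^(1/7) = (1.354417)^(1/7) = 1.044292
Growth rate = 1.044292 − 1 = 0.044292 = 4.4292%

4.43%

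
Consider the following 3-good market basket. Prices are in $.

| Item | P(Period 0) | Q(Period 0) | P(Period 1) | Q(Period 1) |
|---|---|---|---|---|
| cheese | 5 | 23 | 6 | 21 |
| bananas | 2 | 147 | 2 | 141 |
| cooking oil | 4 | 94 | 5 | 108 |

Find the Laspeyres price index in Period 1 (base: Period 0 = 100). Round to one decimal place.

114.9

Laspeyres price index uses base-period quantities as weights.
ΣP(Period 1)·Q(Period 0) = 6×23 + 2×147 + 5×94 = 138 + 294 + 470 = 902
ΣP(Period 0)·Q(Period 0) = 5×23 + 2×147 + 4×94 = 115 + 294 + 376 = 785
Index = 902 / 785 × 100 = 114.9045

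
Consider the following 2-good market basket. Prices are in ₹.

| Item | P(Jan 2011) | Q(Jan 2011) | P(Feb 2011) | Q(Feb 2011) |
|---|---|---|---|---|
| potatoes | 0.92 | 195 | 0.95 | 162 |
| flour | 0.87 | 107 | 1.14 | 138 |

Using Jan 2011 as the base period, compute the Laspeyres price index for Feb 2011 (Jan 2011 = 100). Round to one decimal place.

112.7

Laspeyres price index uses base-period quantities as weights.
ΣP(Feb 2011)·Q(Jan 2011) = 0.95×195 + 1.14×107 = 185.25 + 121.98 = 307.23
ΣP(Jan 2011)·Q(Jan 2011) = 0.92×195 + 0.87×107 = 179.4 + 93.09 = 272.49
Index = 307.23 / 272.49 × 100 = 112.7491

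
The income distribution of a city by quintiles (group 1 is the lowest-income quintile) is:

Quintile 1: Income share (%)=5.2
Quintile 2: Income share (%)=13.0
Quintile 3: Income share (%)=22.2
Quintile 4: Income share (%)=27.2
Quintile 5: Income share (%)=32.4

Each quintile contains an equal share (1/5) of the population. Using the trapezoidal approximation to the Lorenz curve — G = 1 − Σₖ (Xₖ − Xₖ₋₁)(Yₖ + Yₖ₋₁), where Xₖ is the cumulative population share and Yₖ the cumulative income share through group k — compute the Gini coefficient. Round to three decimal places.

0.274

Cumulative income shares Yₖ: 0.0520, 0.1820, 0.4040, 0.6760, 1.0000
Σ (Xₖ−Xₖ₋₁)(Yₖ+Yₖ₋₁) = (1/5)(0.0520+0.0000) + (1/5)(0.1820+0.0520) + (1/5)(0.4040+0.1820) + (1/5)(0.6760+0.4040) + (1/5)(1.0000+0.6760)
  = 0.0104 + 0.0468 + 0.1172 + 0.2160 + 0.3352 = 0.7256
G = 1 − 0.7256 = 0.2744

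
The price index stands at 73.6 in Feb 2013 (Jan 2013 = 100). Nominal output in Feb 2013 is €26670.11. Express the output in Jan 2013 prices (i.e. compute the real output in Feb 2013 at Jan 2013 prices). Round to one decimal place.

36236.6

Real = Nominal ÷ (Index/100) = 26670.11 ÷ (73.6/100)
     = 26670.11 ÷ 0.736 = 36236.5625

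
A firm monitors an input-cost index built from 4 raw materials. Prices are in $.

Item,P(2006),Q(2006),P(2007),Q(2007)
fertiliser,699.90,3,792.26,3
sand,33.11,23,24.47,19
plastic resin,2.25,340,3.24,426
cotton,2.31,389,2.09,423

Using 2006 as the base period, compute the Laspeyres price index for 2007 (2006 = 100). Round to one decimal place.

Laspeyres price index uses base-period quantities as weights.
ΣP(2007)·Q(2006) = 792.26×3 + 24.47×23 + 3.24×340 + 2.09×389 = 2376.78 + 562.81 + 1101.6 + 813.01 = 4854.2
ΣP(2006)·Q(2006) = 699.90×3 + 33.11×23 + 2.25×340 + 2.31×389 = 2099.7 + 761.53 + 765 + 898.59 = 4524.82
Index = 4854.2 / 4524.82 × 100 = 107.2794

107.3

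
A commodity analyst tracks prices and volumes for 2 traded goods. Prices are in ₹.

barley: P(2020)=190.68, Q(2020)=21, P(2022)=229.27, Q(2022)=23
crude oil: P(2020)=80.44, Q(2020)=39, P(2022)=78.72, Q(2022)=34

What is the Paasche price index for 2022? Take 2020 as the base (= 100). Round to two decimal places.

Paasche price index uses current-period quantities as weights.
ΣP(2022)·Q(2022) = 229.27×23 + 78.72×34 = 5273.21 + 2676.48 = 7949.69
ΣP(2020)·Q(2022) = 190.68×23 + 80.44×34 = 4385.64 + 2734.96 = 7120.6
Index = 7949.69 / 7120.6 × 100 = 111.6435

111.64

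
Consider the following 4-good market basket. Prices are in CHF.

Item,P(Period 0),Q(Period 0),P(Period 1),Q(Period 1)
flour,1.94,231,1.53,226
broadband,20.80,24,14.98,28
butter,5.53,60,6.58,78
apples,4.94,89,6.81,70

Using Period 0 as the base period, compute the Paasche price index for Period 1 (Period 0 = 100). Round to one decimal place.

Paasche price index uses current-period quantities as weights.
ΣP(Period 1)·Q(Period 1) = 1.53×226 + 14.98×28 + 6.58×78 + 6.81×70 = 345.78 + 419.44 + 513.24 + 476.7 = 1755.16
ΣP(Period 0)·Q(Period 1) = 1.94×226 + 20.80×28 + 5.53×78 + 4.94×70 = 438.44 + 582.4 + 431.34 + 345.8 = 1797.98
Index = 1755.16 / 1797.98 × 100 = 97.6184

97.6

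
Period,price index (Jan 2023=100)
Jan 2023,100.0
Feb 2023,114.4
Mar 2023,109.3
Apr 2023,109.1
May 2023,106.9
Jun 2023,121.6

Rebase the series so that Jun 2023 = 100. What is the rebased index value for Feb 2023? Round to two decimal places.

Rebased(Feb 2023) = 114.4 / 121.6 × 100 = 94.0789

94.08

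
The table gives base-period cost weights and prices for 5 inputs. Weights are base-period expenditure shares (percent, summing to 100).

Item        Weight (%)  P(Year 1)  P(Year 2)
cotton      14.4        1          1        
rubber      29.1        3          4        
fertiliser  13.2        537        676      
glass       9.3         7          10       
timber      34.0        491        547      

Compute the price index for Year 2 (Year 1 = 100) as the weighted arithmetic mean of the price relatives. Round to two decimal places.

cotton: 14.4 × (1/1) = 14.4 × 1.000000 = 14.4000
rubber: 29.1 × (4/3) = 29.1 × 1.333333 = 38.8000
fertiliser: 13.2 × (676/537) = 13.2 × 1.258845 = 16.6168
glass: 9.3 × (10/7) = 9.3 × 1.428571 = 13.2857
timber: 34.0 × (547/491) = 34.0 × 1.114053 = 37.8778
Index = Σ wᵢ·(p₁ᵢ/p₀ᵢ) = 14.4000 + 38.8000 + 16.6168 + 13.2857 + 37.8778 = 120.9803

120.98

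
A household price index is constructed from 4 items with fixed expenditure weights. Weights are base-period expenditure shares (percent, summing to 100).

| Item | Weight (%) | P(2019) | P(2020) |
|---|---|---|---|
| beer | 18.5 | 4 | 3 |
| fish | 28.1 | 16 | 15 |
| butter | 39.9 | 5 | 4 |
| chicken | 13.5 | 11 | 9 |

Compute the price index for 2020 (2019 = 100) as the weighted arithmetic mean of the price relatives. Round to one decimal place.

83.2

beer: 18.5 × (3/4) = 18.5 × 0.750000 = 13.8750
fish: 28.1 × (15/16) = 28.1 × 0.937500 = 26.3438
butter: 39.9 × (4/5) = 39.9 × 0.800000 = 31.9200
chicken: 13.5 × (9/11) = 13.5 × 0.818182 = 11.0455
Index = Σ wᵢ·(p₁ᵢ/p₀ᵢ) = 13.8750 + 26.3438 + 31.9200 + 11.0455 = 83.1842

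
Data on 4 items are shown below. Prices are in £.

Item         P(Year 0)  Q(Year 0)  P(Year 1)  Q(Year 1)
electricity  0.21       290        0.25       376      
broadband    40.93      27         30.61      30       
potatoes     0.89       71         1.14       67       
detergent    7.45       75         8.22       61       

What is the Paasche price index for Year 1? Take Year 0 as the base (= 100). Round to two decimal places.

87.32

Paasche price index uses current-period quantities as weights.
ΣP(Year 1)·Q(Year 1) = 0.25×376 + 30.61×30 + 1.14×67 + 8.22×61 = 94 + 918.3 + 76.38 + 501.42 = 1590.1
ΣP(Year 0)·Q(Year 1) = 0.21×376 + 40.93×30 + 0.89×67 + 7.45×61 = 78.96 + 1227.9 + 59.63 + 454.45 = 1820.94
Index = 1590.1 / 1820.94 × 100 = 87.3230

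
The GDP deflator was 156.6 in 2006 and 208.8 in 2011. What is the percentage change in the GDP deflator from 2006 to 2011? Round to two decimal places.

33.33%

Change = (208.8 − 156.6) / 156.6 × 100
       = 52.2 / 156.6 × 100 = 33.3333%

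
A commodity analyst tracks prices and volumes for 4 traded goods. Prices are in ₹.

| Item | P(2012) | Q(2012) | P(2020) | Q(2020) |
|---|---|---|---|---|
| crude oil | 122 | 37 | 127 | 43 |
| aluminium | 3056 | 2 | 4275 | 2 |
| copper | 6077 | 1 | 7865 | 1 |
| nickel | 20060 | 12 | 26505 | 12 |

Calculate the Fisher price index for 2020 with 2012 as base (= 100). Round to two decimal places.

Laspeyres component (base-period weights):
ΣP(2020)Q(2012) = 127×37 + 4275×2 + 7865×1 + 26505×12 = 4699 + 8550 + 7865 + 318060 = 339174
ΣP(2012)Q(2012) = 122×37 + 3056×2 + 6077×1 + 20060×12 = 4514 + 6112 + 6077 + 240720 = 257423
L = 339174 / 257423 × 100 = 131.7575
Paasche component (current-period weights):
ΣP(2020)Q(2020) = 127×43 + 4275×2 + 7865×1 + 26505×12 = 5461 + 8550 + 7865 + 318060 = 339936
ΣP(2012)Q(2020) = 122×43 + 3056×2 + 6077×1 + 20060×12 = 5246 + 6112 + 6077 + 240720 = 258155
P = 339936 / 258155 × 100 = 131.6790
Fisher = √(L × P) = √(131.7575 × 131.6790) = 131.7182

131.72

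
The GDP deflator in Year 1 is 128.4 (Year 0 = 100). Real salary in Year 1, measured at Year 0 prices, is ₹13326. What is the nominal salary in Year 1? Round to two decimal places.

17110.58

Nominal = Real × (Index/100) = 13326 × (128.4/100)
        = 13326 × 1.284 = 17110.5840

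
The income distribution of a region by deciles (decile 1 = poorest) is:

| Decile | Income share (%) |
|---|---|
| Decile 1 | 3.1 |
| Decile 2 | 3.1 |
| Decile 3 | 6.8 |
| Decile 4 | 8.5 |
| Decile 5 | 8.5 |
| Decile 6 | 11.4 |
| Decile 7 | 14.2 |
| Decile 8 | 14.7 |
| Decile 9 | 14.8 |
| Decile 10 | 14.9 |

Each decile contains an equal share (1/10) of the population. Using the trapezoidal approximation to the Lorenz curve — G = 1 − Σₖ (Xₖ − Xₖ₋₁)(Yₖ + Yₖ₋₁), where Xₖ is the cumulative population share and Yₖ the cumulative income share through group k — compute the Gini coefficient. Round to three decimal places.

Cumulative income shares Yₖ: 0.0310, 0.0620, 0.1300, 0.2150, 0.3000, 0.4140, 0.5560, 0.7030, 0.8510, 1.0000
Σ (Xₖ−Xₖ₋₁)(Yₖ+Yₖ₋₁) = (1/10)(0.0310+0.0000) + (1/10)(0.0620+0.0310) + (1/10)(0.1300+0.0620) + (1/10)(0.2150+0.1300) + (1/10)(0.3000+0.2150) + (1/10)(0.4140+0.3000) + (1/10)(0.5560+0.4140) + (1/10)(0.7030+0.5560) + (1/10)(0.8510+0.7030) + (1/10)(1.0000+0.8510)
  = 0.0031 + 0.0093 + 0.0192 + 0.0345 + 0.0515 + 0.0714 + 0.0970 + 0.1259 + 0.1554 + 0.1851 = 0.7524
G = 1 − 0.7524 = 0.2476

0.248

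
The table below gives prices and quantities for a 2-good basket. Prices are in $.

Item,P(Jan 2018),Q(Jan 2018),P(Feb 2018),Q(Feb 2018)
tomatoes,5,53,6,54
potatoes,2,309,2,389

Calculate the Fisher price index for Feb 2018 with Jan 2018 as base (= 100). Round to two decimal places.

Laspeyres component (base-period weights):
ΣP(Feb 2018)Q(Jan 2018) = 6×53 + 2×309 = 318 + 618 = 936
ΣP(Jan 2018)Q(Jan 2018) = 5×53 + 2×309 = 265 + 618 = 883
L = 936 / 883 × 100 = 106.0023
Paasche component (current-period weights):
ΣP(Feb 2018)Q(Feb 2018) = 6×54 + 2×389 = 324 + 778 = 1102
ΣP(Jan 2018)Q(Feb 2018) = 5×54 + 2×389 = 270 + 778 = 1048
P = 1102 / 1048 × 100 = 105.1527
Fisher = √(L × P) = √(106.0023 × 105.1527) = 105.5766

105.58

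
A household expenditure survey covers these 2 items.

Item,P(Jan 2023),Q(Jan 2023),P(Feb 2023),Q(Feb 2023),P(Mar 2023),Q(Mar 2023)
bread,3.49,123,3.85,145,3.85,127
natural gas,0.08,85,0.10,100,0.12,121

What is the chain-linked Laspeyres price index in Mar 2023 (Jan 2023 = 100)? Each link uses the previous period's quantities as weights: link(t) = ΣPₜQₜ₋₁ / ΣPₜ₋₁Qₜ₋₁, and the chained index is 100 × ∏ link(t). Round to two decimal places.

Link Jan 2023→Feb 2023:
ΣP(Feb 2023)Q(Jan 2023) = 3.85×123 + 0.10×85 = 473.55 + 8.5 = 482.05
ΣP(Jan 2023)Q(Jan 2023) = 3.49×123 + 0.08×85 = 429.27 + 6.8 = 436.07
link = 482.05/436.07 = 1.105442
Link Feb 2023→Mar 2023:
ΣP(Mar 2023)Q(Feb 2023) = 3.85×145 + 0.12×100 = 558.25 + 12 = 570.25
ΣP(Feb 2023)Q(Feb 2023) = 3.85×145 + 0.10×100 = 558.25 + 10 = 568.25
link = 570.25/568.25 = 1.003520
Chained index = 100 × 1.105442 × 1.003520 = 110.9332

110.93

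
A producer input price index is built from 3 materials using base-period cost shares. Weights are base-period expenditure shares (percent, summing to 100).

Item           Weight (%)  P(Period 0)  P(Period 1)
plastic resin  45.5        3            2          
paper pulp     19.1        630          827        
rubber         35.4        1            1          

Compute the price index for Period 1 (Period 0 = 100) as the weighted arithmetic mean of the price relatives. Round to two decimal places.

90.81

plastic resin: 45.5 × (2/3) = 45.5 × 0.666667 = 30.3333
paper pulp: 19.1 × (827/630) = 19.1 × 1.312698 = 25.0725
rubber: 35.4 × (1/1) = 35.4 × 1.000000 = 35.4000
Index = Σ wᵢ·(p₁ᵢ/p₀ᵢ) = 30.3333 + 25.0725 + 35.4000 = 90.8059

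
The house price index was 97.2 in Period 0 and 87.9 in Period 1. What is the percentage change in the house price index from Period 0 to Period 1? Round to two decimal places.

Change = (87.9 − 97.2) / 97.2 × 100
       = -9.3 / 97.2 × 100 = -9.5679%

-9.57%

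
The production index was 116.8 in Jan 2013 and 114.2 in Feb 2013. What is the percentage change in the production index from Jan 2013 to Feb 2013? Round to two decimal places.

Change = (114.2 − 116.8) / 116.8 × 100
       = -2.6 / 116.8 × 100 = -2.2260%

-2.23%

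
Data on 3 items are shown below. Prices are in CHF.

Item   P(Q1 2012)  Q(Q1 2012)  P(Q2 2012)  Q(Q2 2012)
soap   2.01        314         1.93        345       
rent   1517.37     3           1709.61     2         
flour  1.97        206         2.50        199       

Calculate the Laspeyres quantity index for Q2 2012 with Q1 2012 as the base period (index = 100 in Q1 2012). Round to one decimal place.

73.7

Laspeyres quantity index uses base-period prices as weights.
ΣP(Q1 2012)·Q(Q2 2012) = 2.01×345 + 1517.37×2 + 1.97×199 = 693.45 + 3034.74 + 392.03 = 4120.22
ΣP(Q1 2012)·Q(Q1 2012) = 2.01×314 + 1517.37×3 + 1.97×206 = 631.14 + 4552.11 + 405.82 = 5589.07
Index = 4120.22 / 5589.07 × 100 = 73.7192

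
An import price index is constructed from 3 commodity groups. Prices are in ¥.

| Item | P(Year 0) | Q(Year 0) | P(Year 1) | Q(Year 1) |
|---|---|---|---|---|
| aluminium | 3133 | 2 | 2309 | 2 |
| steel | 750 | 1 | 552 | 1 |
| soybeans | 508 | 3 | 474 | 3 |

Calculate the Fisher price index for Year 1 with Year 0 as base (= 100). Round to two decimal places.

77.19

Laspeyres component (base-period weights):
ΣP(Year 1)Q(Year 0) = 2309×2 + 552×1 + 474×3 = 4618 + 552 + 1422 = 6592
ΣP(Year 0)Q(Year 0) = 3133×2 + 750×1 + 508×3 = 6266 + 750 + 1524 = 8540
L = 6592 / 8540 × 100 = 77.1897
Paasche component (current-period weights):
ΣP(Year 1)Q(Year 1) = 2309×2 + 552×1 + 474×3 = 4618 + 552 + 1422 = 6592
ΣP(Year 0)Q(Year 1) = 3133×2 + 750×1 + 508×3 = 6266 + 750 + 1524 = 8540
P = 6592 / 8540 × 100 = 77.1897
Fisher = √(L × P) = √(77.1897 × 77.1897) = 77.1897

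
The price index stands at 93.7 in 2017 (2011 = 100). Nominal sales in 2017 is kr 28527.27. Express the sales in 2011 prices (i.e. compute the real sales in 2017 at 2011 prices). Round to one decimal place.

30445.3

Real = Nominal ÷ (Index/100) = 28527.27 ÷ (93.7/100)
     = 28527.27 ÷ 0.937 = 30445.3255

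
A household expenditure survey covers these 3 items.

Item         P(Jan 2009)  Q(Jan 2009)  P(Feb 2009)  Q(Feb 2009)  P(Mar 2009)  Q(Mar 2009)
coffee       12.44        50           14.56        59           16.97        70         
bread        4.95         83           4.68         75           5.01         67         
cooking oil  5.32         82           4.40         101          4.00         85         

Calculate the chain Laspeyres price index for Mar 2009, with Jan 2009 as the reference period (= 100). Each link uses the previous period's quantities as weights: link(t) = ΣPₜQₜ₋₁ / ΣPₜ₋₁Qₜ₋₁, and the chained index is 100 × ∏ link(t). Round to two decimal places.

108.25

Link Jan 2009→Feb 2009:
ΣP(Feb 2009)Q(Jan 2009) = 14.56×50 + 4.68×83 + 4.40×82 = 728 + 388.44 + 360.8 = 1477.24
ΣP(Jan 2009)Q(Jan 2009) = 12.44×50 + 4.95×83 + 5.32×82 = 622 + 410.85 + 436.24 = 1469.09
link = 1477.24/1469.09 = 1.005548
Link Feb 2009→Mar 2009:
ΣP(Mar 2009)Q(Feb 2009) = 16.97×59 + 5.01×75 + 4.00×101 = 1001.23 + 375.75 + 404 = 1780.98
ΣP(Feb 2009)Q(Feb 2009) = 14.56×59 + 4.68×75 + 4.40×101 = 859.04 + 351 + 444.4 = 1654.44
link = 1780.98/1654.44 = 1.076485
Chained index = 100 × 1.005548 × 1.076485 = 108.2457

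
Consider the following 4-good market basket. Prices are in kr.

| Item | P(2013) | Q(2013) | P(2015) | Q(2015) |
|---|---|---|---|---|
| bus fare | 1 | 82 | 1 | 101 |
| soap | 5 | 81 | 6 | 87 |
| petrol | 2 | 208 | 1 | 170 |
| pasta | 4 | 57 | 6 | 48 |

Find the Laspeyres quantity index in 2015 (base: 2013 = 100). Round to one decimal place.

Laspeyres quantity index uses base-period prices as weights.
ΣP(2013)·Q(2015) = 1×101 + 5×87 + 2×170 + 4×48 = 101 + 435 + 340 + 192 = 1068
ΣP(2013)·Q(2013) = 1×82 + 5×81 + 2×208 + 4×57 = 82 + 405 + 416 + 228 = 1131
Index = 1068 / 1131 × 100 = 94.4297

94.4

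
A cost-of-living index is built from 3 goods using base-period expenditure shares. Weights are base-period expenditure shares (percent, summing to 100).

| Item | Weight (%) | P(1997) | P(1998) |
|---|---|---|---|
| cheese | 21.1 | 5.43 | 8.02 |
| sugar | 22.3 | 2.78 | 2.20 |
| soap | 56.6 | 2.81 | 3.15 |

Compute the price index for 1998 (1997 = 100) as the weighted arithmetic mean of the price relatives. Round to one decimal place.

cheese: 21.1 × (8.02/5.43) = 21.1 × 1.476980 = 31.1643
sugar: 22.3 × (2.20/2.78) = 22.3 × 0.791367 = 17.6475
soap: 56.6 × (3.15/2.81) = 56.6 × 1.120996 = 63.4484
Index = Σ wᵢ·(p₁ᵢ/p₀ᵢ) = 31.1643 + 17.6475 + 63.4484 = 112.2602

112.3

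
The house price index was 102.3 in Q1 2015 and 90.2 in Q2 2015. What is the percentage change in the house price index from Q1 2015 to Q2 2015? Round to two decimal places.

Change = (90.2 − 102.3) / 102.3 × 100
       = -12.1 / 102.3 × 100 = -11.8280%

-11.83%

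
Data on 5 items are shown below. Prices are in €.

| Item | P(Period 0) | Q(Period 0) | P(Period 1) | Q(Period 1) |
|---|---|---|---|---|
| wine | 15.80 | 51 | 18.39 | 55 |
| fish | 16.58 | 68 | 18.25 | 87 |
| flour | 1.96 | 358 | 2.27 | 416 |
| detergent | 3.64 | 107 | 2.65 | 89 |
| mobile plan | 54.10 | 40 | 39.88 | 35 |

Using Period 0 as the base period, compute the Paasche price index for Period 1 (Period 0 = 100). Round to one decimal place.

96.8

Paasche price index uses current-period quantities as weights.
ΣP(Period 1)·Q(Period 1) = 18.39×55 + 18.25×87 + 2.27×416 + 2.65×89 + 39.88×35 = 1011.45 + 1587.75 + 944.32 + 235.85 + 1395.8 = 5175.17
ΣP(Period 0)·Q(Period 1) = 15.80×55 + 16.58×87 + 1.96×416 + 3.64×89 + 54.10×35 = 869 + 1442.46 + 815.36 + 323.96 + 1893.5 = 5344.28
Index = 5175.17 / 5344.28 × 100 = 96.8357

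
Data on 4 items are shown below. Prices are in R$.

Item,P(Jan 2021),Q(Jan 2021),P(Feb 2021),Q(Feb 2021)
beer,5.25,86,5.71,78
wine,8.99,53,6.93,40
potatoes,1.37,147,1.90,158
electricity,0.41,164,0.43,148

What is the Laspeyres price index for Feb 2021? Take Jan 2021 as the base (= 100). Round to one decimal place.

Laspeyres price index uses base-period quantities as weights.
ΣP(Feb 2021)·Q(Jan 2021) = 5.71×86 + 6.93×53 + 1.90×147 + 0.43×164 = 491.06 + 367.29 + 279.3 + 70.52 = 1208.17
ΣP(Jan 2021)·Q(Jan 2021) = 5.25×86 + 8.99×53 + 1.37×147 + 0.41×164 = 451.5 + 476.47 + 201.39 + 67.24 = 1196.6
Index = 1208.17 / 1196.6 × 100 = 100.9669

101.0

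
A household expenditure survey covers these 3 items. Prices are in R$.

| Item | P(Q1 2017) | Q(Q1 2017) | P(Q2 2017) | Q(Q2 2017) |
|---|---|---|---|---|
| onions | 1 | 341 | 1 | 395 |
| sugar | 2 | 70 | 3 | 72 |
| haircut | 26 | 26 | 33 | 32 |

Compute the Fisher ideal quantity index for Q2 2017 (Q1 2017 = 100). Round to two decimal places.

Laspeyres component (base-period weights):
ΣP(Q1 2017)Q(Q2 2017) = 1×395 + 2×72 + 26×32 = 395 + 144 + 832 = 1371
ΣP(Q1 2017)Q(Q1 2017) = 1×341 + 2×70 + 26×26 = 341 + 140 + 676 = 1157
L = 1371 / 1157 × 100 = 118.4961
Paasche component (current-period weights):
ΣP(Q2 2017)Q(Q2 2017) = 1×395 + 3×72 + 33×32 = 395 + 216 + 1056 = 1667
ΣP(Q2 2017)Q(Q1 2017) = 1×341 + 3×70 + 33×26 = 341 + 210 + 858 = 1409
P = 1667 / 1409 × 100 = 118.3109
Fisher = √(L × P) = √(118.4961 × 118.3109) = 118.4034

118.40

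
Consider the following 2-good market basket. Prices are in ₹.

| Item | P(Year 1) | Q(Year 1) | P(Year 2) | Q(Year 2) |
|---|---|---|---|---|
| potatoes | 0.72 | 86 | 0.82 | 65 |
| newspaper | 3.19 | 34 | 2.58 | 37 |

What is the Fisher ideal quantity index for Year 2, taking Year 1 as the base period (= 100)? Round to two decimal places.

Laspeyres component (base-period weights):
ΣP(Year 1)Q(Year 2) = 0.72×65 + 3.19×37 = 46.8 + 118.03 = 164.83
ΣP(Year 1)Q(Year 1) = 0.72×86 + 3.19×34 = 61.92 + 108.46 = 170.38
L = 164.83 / 170.38 × 100 = 96.7426
Paasche component (current-period weights):
ΣP(Year 2)Q(Year 2) = 0.82×65 + 2.58×37 = 53.3 + 95.46 = 148.76
ΣP(Year 2)Q(Year 1) = 0.82×86 + 2.58×34 = 70.52 + 87.72 = 158.24
P = 148.76 / 158.24 × 100 = 94.0091
Fisher = √(L × P) = √(96.7426 × 94.0091) = 95.3660

95.37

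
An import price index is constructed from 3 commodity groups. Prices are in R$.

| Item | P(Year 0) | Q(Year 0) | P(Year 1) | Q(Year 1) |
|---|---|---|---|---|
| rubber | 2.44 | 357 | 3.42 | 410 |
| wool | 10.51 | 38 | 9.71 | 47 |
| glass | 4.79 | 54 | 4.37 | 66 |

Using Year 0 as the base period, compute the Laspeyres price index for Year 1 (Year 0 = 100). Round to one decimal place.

Laspeyres price index uses base-period quantities as weights.
ΣP(Year 1)·Q(Year 0) = 3.42×357 + 9.71×38 + 4.37×54 = 1220.94 + 368.98 + 235.98 = 1825.9
ΣP(Year 0)·Q(Year 0) = 2.44×357 + 10.51×38 + 4.79×54 = 871.08 + 399.38 + 258.66 = 1529.12
Index = 1825.9 / 1529.12 × 100 = 119.4085

119.4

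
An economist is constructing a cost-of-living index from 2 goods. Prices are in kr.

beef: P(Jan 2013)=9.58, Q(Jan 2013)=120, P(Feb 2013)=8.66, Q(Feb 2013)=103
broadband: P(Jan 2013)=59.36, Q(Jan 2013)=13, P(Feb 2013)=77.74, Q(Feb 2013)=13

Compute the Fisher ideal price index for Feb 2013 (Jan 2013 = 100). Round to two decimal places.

107.44

Laspeyres component (base-period weights):
ΣP(Feb 2013)Q(Jan 2013) = 8.66×120 + 77.74×13 = 1039.2 + 1010.62 = 2049.82
ΣP(Jan 2013)Q(Jan 2013) = 9.58×120 + 59.36×13 = 1149.6 + 771.68 = 1921.28
L = 2049.82 / 1921.28 × 100 = 106.6903
Paasche component (current-period weights):
ΣP(Feb 2013)Q(Feb 2013) = 8.66×103 + 77.74×13 = 891.98 + 1010.62 = 1902.6
ΣP(Jan 2013)Q(Feb 2013) = 9.58×103 + 59.36×13 = 986.74 + 771.68 = 1758.42
P = 1902.6 / 1758.42 × 100 = 108.1994
Fisher = √(L × P) = √(106.6903 × 108.1994) = 107.4422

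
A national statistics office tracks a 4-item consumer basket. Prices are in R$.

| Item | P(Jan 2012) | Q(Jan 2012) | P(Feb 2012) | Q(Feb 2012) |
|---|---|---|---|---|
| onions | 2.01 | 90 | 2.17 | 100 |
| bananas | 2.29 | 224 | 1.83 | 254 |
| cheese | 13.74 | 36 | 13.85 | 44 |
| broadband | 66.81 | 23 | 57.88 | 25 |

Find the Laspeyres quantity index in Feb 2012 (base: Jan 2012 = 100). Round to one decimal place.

Laspeyres quantity index uses base-period prices as weights.
ΣP(Jan 2012)·Q(Feb 2012) = 2.01×100 + 2.29×254 + 13.74×44 + 66.81×25 = 201 + 581.66 + 604.56 + 1670.25 = 3057.47
ΣP(Jan 2012)·Q(Jan 2012) = 2.01×90 + 2.29×224 + 13.74×36 + 66.81×23 = 180.9 + 512.96 + 494.64 + 1536.63 = 2725.13
Index = 3057.47 / 2725.13 × 100 = 112.1954

112.2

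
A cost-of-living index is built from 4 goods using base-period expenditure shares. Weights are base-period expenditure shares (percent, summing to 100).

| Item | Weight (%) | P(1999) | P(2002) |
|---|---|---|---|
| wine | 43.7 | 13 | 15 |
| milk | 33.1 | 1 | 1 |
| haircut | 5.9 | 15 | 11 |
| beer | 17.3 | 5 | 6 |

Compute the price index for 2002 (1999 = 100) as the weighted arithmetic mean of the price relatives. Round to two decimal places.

108.61

wine: 43.7 × (15/13) = 43.7 × 1.153846 = 50.4231
milk: 33.1 × (1/1) = 33.1 × 1.000000 = 33.1000
haircut: 5.9 × (11/15) = 5.9 × 0.733333 = 4.3267
beer: 17.3 × (6/5) = 17.3 × 1.200000 = 20.7600
Index = Σ wᵢ·(p₁ᵢ/p₀ᵢ) = 50.4231 + 33.1000 + 4.3267 + 20.7600 = 108.6097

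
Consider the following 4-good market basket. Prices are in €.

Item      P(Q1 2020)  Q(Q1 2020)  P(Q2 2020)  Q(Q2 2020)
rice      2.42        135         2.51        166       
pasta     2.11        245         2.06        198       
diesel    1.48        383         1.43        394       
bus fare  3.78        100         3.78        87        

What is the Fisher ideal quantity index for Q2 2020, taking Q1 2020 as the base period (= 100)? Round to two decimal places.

96.92

Laspeyres component (base-period weights):
ΣP(Q1 2020)Q(Q2 2020) = 2.42×166 + 2.11×198 + 1.48×394 + 3.78×87 = 401.72 + 417.78 + 583.12 + 328.86 = 1731.48
ΣP(Q1 2020)Q(Q1 2020) = 2.42×135 + 2.11×245 + 1.48×383 + 3.78×100 = 326.7 + 516.95 + 566.84 + 378 = 1788.49
L = 1731.48 / 1788.49 × 100 = 96.8124
Paasche component (current-period weights):
ΣP(Q2 2020)Q(Q2 2020) = 2.51×166 + 2.06×198 + 1.43×394 + 3.78×87 = 416.66 + 407.88 + 563.42 + 328.86 = 1716.82
ΣP(Q2 2020)Q(Q1 2020) = 2.51×135 + 2.06×245 + 1.43×383 + 3.78×100 = 338.85 + 504.7 + 547.69 + 378 = 1769.24
P = 1716.82 / 1769.24 × 100 = 97.0371
Fisher = √(L × P) = √(96.8124 × 97.0371) = 96.9247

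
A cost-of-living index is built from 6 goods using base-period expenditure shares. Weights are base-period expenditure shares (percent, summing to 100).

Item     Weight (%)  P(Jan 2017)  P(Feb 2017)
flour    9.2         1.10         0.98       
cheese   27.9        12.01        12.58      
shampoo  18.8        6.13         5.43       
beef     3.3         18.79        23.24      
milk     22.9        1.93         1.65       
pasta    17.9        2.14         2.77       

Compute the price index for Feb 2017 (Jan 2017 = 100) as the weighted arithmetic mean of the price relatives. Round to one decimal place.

100.9

flour: 9.2 × (0.98/1.10) = 9.2 × 0.890909 = 8.1964
cheese: 27.9 × (12.58/12.01) = 27.9 × 1.047460 = 29.2241
shampoo: 18.8 × (5.43/6.13) = 18.8 × 0.885808 = 16.6532
beef: 3.3 × (23.24/18.79) = 3.3 × 1.236828 = 4.0815
milk: 22.9 × (1.65/1.93) = 22.9 × 0.854922 = 19.5777
pasta: 17.9 × (2.77/2.14) = 17.9 × 1.294393 = 23.1696
Index = Σ wᵢ·(p₁ᵢ/p₀ᵢ) = 8.1964 + 29.2241 + 16.6532 + 4.0815 + 19.5777 + 23.1696 = 100.9026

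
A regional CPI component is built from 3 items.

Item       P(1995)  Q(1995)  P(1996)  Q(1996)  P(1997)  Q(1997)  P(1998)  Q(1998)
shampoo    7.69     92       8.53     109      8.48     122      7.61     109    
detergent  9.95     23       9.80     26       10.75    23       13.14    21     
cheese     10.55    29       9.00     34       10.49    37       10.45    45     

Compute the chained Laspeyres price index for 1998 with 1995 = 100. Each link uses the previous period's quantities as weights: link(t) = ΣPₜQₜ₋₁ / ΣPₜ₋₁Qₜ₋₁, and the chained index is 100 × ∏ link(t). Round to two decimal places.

103.75

Link 1995→1996:
ΣP(1996)Q(1995) = 8.53×92 + 9.80×23 + 9.00×29 = 784.76 + 225.4 + 261 = 1271.16
ΣP(1995)Q(1995) = 7.69×92 + 9.95×23 + 10.55×29 = 707.48 + 228.85 + 305.95 = 1242.28
link = 1271.16/1242.28 = 1.023248
Link 1996→1997:
ΣP(1997)Q(1996) = 8.48×109 + 10.75×26 + 10.49×34 = 924.32 + 279.5 + 356.66 = 1560.48
ΣP(1996)Q(1996) = 8.53×109 + 9.80×26 + 9.00×34 = 929.77 + 254.8 + 306 = 1490.57
link = 1560.48/1490.57 = 1.046902
Link 1997→1998:
ΣP(1998)Q(1997) = 7.61×122 + 13.14×23 + 10.45×37 = 928.42 + 302.22 + 386.65 = 1617.29
ΣP(1997)Q(1997) = 8.48×122 + 10.75×23 + 10.49×37 = 1034.56 + 247.25 + 388.13 = 1669.94
link = 1617.29/1669.94 = 0.968472
Chained index = 100 × 1.023248 × 1.046902 × 0.968472 = 103.7465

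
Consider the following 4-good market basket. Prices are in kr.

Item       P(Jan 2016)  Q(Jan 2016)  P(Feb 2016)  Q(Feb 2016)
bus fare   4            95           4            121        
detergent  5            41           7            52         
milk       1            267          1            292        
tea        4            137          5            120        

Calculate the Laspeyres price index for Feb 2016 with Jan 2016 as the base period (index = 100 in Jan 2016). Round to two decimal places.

115.64

Laspeyres price index uses base-period quantities as weights.
ΣP(Feb 2016)·Q(Jan 2016) = 4×95 + 7×41 + 1×267 + 5×137 = 380 + 287 + 267 + 685 = 1619
ΣP(Jan 2016)·Q(Jan 2016) = 4×95 + 5×41 + 1×267 + 4×137 = 380 + 205 + 267 + 548 = 1400
Index = 1619 / 1400 × 100 = 115.6429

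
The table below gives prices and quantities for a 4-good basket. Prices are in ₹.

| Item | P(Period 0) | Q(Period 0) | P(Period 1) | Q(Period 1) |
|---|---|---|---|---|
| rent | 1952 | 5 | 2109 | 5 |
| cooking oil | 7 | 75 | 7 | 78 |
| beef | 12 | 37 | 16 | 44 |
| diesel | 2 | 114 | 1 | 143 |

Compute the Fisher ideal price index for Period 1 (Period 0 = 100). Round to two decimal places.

Laspeyres component (base-period weights):
ΣP(Period 1)Q(Period 0) = 2109×5 + 7×75 + 16×37 + 1×114 = 10545 + 525 + 592 + 114 = 11776
ΣP(Period 0)Q(Period 0) = 1952×5 + 7×75 + 12×37 + 2×114 = 9760 + 525 + 444 + 228 = 10957
L = 11776 / 10957 × 100 = 107.4747
Paasche component (current-period weights):
ΣP(Period 1)Q(Period 1) = 2109×5 + 7×78 + 16×44 + 1×143 = 10545 + 546 + 704 + 143 = 11938
ΣP(Period 0)Q(Period 1) = 1952×5 + 7×78 + 12×44 + 2×143 = 9760 + 546 + 528 + 286 = 11120
P = 11938 / 11120 × 100 = 107.3561
Fisher = √(L × P) = √(107.4747 × 107.3561) = 107.4154

107.42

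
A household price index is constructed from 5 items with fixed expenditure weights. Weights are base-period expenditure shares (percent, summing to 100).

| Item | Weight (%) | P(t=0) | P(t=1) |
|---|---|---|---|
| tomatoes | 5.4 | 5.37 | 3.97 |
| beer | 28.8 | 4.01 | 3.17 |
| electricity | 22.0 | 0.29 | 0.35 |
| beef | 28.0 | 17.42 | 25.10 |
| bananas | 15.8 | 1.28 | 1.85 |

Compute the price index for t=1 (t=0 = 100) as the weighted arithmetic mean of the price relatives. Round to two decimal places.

116.49

tomatoes: 5.4 × (3.97/5.37) = 5.4 × 0.739292 = 3.9922
beer: 28.8 × (3.17/4.01) = 28.8 × 0.790524 = 22.7671
electricity: 22.0 × (0.35/0.29) = 22.0 × 1.206897 = 26.5517
beef: 28.0 × (25.10/17.42) = 28.0 × 1.440873 = 40.3444
bananas: 15.8 × (1.85/1.28) = 15.8 × 1.445312 = 22.8359
Index = Σ wᵢ·(p₁ᵢ/p₀ᵢ) = 3.9922 + 22.7671 + 26.5517 + 40.3444 + 22.8359 = 116.4914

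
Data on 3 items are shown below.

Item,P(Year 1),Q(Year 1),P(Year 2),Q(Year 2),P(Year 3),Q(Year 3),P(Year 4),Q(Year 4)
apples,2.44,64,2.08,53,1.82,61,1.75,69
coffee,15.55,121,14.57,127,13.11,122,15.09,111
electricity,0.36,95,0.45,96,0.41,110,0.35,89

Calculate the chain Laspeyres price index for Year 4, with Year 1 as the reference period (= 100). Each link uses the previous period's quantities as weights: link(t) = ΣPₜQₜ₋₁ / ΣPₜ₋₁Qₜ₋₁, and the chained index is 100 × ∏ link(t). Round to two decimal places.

95.15

Link Year 1→Year 2:
ΣP(Year 2)Q(Year 1) = 2.08×64 + 14.57×121 + 0.45×95 = 133.12 + 1762.97 + 42.75 = 1938.84
ΣP(Year 1)Q(Year 1) = 2.44×64 + 15.55×121 + 0.36×95 = 156.16 + 1881.55 + 34.2 = 2071.91
link = 1938.84/2071.91 = 0.935774
Link Year 2→Year 3:
ΣP(Year 3)Q(Year 2) = 1.82×53 + 13.11×127 + 0.41×96 = 96.46 + 1664.97 + 39.36 = 1800.79
ΣP(Year 2)Q(Year 2) = 2.08×53 + 14.57×127 + 0.45×96 = 110.24 + 1850.39 + 43.2 = 2003.83
link = 1800.79/2003.83 = 0.898674
Link Year 3→Year 4:
ΣP(Year 4)Q(Year 3) = 1.75×61 + 15.09×122 + 0.35×110 = 106.75 + 1840.98 + 38.5 = 1986.23
ΣP(Year 3)Q(Year 3) = 1.82×61 + 13.11×122 + 0.41×110 = 111.02 + 1599.42 + 45.1 = 1755.54
link = 1986.23/1755.54 = 1.131407
Chained index = 100 × 0.935774 × 0.898674 × 1.131407 = 95.1463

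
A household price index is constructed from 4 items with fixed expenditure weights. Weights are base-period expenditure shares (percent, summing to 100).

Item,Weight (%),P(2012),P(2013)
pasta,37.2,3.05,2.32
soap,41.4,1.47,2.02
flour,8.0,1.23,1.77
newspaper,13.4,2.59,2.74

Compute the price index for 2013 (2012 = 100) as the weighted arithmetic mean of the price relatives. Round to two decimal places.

pasta: 37.2 × (2.32/3.05) = 37.2 × 0.760656 = 28.2964
soap: 41.4 × (2.02/1.47) = 41.4 × 1.374150 = 56.8898
flour: 8.0 × (1.77/1.23) = 8.0 × 1.439024 = 11.5122
newspaper: 13.4 × (2.74/2.59) = 13.4 × 1.057915 = 14.1761
Index = Σ wᵢ·(p₁ᵢ/p₀ᵢ) = 28.2964 + 56.8898 + 11.5122 + 14.1761 = 110.8744

110.87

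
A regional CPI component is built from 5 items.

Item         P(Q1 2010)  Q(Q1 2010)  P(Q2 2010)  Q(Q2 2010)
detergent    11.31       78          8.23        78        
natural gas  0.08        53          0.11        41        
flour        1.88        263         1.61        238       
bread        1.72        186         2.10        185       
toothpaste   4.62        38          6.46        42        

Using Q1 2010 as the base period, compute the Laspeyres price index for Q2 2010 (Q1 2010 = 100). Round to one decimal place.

91.0

Laspeyres price index uses base-period quantities as weights.
ΣP(Q2 2010)·Q(Q1 2010) = 8.23×78 + 0.11×53 + 1.61×263 + 2.10×186 + 6.46×38 = 641.94 + 5.83 + 423.43 + 390.6 + 245.48 = 1707.28
ΣP(Q1 2010)·Q(Q1 2010) = 11.31×78 + 0.08×53 + 1.88×263 + 1.72×186 + 4.62×38 = 882.18 + 4.24 + 494.44 + 319.92 + 175.56 = 1876.34
Index = 1707.28 / 1876.34 × 100 = 90.9899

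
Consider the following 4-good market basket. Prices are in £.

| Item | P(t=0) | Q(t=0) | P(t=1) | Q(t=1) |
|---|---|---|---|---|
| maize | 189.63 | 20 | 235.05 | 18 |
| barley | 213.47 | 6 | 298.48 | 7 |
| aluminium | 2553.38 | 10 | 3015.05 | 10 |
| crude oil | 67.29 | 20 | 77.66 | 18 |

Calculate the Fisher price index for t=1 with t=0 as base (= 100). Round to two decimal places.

Laspeyres component (base-period weights):
ΣP(t=1)Q(t=0) = 235.05×20 + 298.48×6 + 3015.05×10 + 77.66×20 = 4701 + 1790.88 + 30150.5 + 1553.2 = 38195.58
ΣP(t=0)Q(t=0) = 189.63×20 + 213.47×6 + 2553.38×10 + 67.29×20 = 3792.6 + 1280.82 + 25533.8 + 1345.8 = 31953.02
L = 38195.58 / 31953.02 × 100 = 119.5367
Paasche component (current-period weights):
ΣP(t=1)Q(t=1) = 235.05×18 + 298.48×7 + 3015.05×10 + 77.66×18 = 4230.9 + 2089.36 + 30150.5 + 1397.88 = 37868.64
ΣP(t=0)Q(t=1) = 189.63×18 + 213.47×7 + 2553.38×10 + 67.29×18 = 3413.34 + 1494.29 + 25533.8 + 1211.22 = 31652.65
P = 37868.64 / 31652.65 × 100 = 119.6381
Fisher = √(L × P) = √(119.5367 × 119.6381) = 119.5874

119.59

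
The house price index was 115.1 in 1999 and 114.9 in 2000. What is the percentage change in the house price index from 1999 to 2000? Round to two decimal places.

Change = (114.9 − 115.1) / 115.1 × 100
       = -0.2 / 115.1 × 100 = -0.1738%

-0.17%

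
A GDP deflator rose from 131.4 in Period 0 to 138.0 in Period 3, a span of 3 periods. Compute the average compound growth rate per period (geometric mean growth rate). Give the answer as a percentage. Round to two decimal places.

Growth factor = (138.0/131.4)^(1/3) = (1.050228)^(1/3) = 1.016470
Growth rate = 1.016470 − 1 = 0.016470 = 1.6470%

1.65%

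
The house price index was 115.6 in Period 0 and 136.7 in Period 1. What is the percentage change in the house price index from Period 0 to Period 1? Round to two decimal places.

18.25%

Change = (136.7 − 115.6) / 115.6 × 100
       = 21.1 / 115.6 × 100 = 18.2526%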